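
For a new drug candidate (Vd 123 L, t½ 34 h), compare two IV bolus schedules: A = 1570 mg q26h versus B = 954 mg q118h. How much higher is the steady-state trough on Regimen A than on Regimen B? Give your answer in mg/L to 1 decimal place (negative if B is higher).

17.5 mg/L

Regimen A: f = (1/2)^(26/34) ≈ 0.5886; Cmin,ss = (1570/123)·f/(1−f) ≈ 18.262 mg/L.
Regimen B: f = (1/2)^(118/34) ≈ 0.0902; Cmin,ss = (954/123)·f/(1−f) ≈ 0.769 mg/L.
Difference ≈ 18.262 − 0.769 ≈ 17.493 mg/L.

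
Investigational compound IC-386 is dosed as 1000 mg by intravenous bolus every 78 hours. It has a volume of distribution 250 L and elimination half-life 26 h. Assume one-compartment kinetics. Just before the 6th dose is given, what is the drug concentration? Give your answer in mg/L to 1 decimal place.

f = (1/2)^(τ/t½) = (1/2)^(78/26) ≈ 0.1250.
C₀ = D/Vd = 1000/250 ≈ 4.000 mg/L.
Before the 6th dose, 5 doses have been given. Superposition: Cmin = C₀·(f + f² + … + f^5).
≈ 4.000 × (0.1250 + 0.0156 + 0.0020 + 0.0002 + 0.0000) ≈ 4.000 × 0.1428 ≈ 0.571 mg/L.

0.6 mg/L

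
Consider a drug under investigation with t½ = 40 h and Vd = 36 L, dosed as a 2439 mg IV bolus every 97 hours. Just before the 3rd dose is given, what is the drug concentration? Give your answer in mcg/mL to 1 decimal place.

f = (1/2)^(τ/t½) = (1/2)^(97/40) ≈ 0.1862.
C₀ = D/Vd = 2439/36 ≈ 67.750 mcg/mL.
Before the 3rd dose, 2 doses have been given. Superposition: Cmin = C₀·(f + f²).
≈ 67.750 × (0.1862 + 0.0347) ≈ 67.750 × 0.2209 ≈ 14.966 mcg/mL.

15.0 mcg/mL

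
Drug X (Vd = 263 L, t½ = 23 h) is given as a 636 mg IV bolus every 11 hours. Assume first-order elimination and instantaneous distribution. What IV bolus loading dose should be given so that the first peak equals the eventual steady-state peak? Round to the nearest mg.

2254 mg

f = (1/2)^(11/23) ≈ 0.717842; accumulation ratio R = 1/(1−f) ≈ 3.54411.
Loading dose to hit Cmax,ss on first dose: D_load = D_maint·R ≈ 636 × 3.54411 ≈ 2254.05 mg.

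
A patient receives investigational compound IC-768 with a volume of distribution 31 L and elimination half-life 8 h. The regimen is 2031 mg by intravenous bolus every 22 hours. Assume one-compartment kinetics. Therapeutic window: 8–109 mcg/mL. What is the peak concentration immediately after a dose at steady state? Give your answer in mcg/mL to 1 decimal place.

τ/t½ = 22/8 ≈ 2.75, so fraction remaining f = (1/2)^(22/8) ≈ 0.1487.
Accumulation ratio R = 1/(1 − f) ≈ 1/0.8513 ≈ 1.1747.
Each bolus raises the concentration by D/Vd = 2031/31 ≈ 65.516 mcg/mL.
Cmax,ss = C₀/(1 − f) ≈ 65.516/0.8513 ≈ 76.960 mcg/mL.
Peak 77.0 mcg/mL vs MTC 109 mcg/mL: below toxic threshold.

77.0 mcg/mL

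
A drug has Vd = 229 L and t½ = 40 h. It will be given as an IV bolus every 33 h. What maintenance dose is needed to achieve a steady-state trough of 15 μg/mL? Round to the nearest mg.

τ/t½ = 33/40 ≈ 0.825, so f = (1/2)^(33/40) ≈ 0.564482.
Cmin,ss = (D/Vd)·f/(1−f), so D = Cmin,ss·Vd·(1−f)/f.
D = 15 × 229 × (1−f)/f ≈ 15 × 229 × 0.77154 ≈ 2650.24 mg.

2650 mg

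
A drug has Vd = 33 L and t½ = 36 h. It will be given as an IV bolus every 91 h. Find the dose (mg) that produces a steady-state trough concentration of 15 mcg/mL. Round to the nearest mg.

2360 mg

τ/t½ = 91/36 ≈ 2.5278, so f = (1/2)^(91/36) ≈ 0.173406.
Cmin,ss = (D/Vd)·f/(1−f), so D = Cmin,ss·Vd·(1−f)/f.
D = 15 × 33 × (1−f)/f ≈ 15 × 33 × 4.76681 ≈ 2359.57 mg.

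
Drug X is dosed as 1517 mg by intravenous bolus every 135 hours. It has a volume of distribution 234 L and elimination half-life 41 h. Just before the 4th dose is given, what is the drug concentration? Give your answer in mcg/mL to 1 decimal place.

f = (1/2)^(τ/t½) = (1/2)^(135/41) ≈ 0.1020.
C₀ = D/Vd = 1517/234 ≈ 6.483 mcg/mL.
Before the 4th dose, 3 doses have been given. Superposition: Cmin = C₀·(f + f² + … + f^3).
≈ 6.483 × (0.1020 + 0.0104 + 0.0011) ≈ 6.483 × 0.1135 ≈ 0.736 mcg/mL.

0.7 mcg/mL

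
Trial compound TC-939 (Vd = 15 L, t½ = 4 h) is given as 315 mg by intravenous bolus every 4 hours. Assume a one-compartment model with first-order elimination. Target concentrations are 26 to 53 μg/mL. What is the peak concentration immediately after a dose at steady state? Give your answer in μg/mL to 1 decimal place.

42.0 μg/mL

The dosing interval is 1 half-life, so f = 2^(−1) = 0.5.
Accumulation ratio R = 1/(1 − f) = 1/0.5 = 2/1.
Single-dose peak C₀ = D/Vd = 315/15 = 21 μg/mL.
Steady-state peak Cmax,ss = C₀·R = 21 × 2/1 ≈ 42.000 μg/mL.
Peak 42.0 μg/mL vs MTC 53 μg/mL: below toxic threshold.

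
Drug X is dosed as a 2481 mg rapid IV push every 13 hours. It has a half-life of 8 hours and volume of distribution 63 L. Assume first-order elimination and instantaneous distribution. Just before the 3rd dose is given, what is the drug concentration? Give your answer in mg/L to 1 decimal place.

16.9 mg/L

f = (1/2)^(τ/t½) = (1/2)^(13/8) ≈ 0.3242.
C₀ = D/Vd = 2481/63 ≈ 39.381 mg/L.
Before the 3rd dose, 2 doses have been given. Superposition: Cmin = C₀·(f + f²).
≈ 39.381 × (0.3242 + 0.1051) ≈ 39.381 × 0.4293 ≈ 16.906 mg/L.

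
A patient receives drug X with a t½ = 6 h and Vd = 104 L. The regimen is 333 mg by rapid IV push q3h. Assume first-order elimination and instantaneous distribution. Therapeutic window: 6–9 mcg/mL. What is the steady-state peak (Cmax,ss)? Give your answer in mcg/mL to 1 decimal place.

10.9 mcg/mL

τ/t½ = 3/6 ≈ 0.5, so fraction remaining f = (1/2)^(3/6) ≈ 0.7071.
Accumulation ratio R = 1/(1 − f) ≈ 1/0.2929 ≈ 3.4141.
Each bolus raises the concentration by D/Vd = 333/104 ≈ 3.202 mcg/mL.
Steady-state peak Cmax,ss = C₀·R ≈ 3.202 × 3.4141 ≈ 10.932 mcg/mL.
Peak 10.9 mcg/mL vs MTC 9 mcg/mL: exceeds toxic threshold.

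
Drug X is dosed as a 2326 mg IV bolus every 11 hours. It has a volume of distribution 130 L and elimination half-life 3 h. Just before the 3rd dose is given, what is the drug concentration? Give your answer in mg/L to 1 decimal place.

f = (1/2)^(τ/t½) = (1/2)^(11/3) ≈ 0.0787.
C₀ = D/Vd = 2326/130 ≈ 17.892 mg/L.
Before the 3rd dose, 2 doses have been given. Superposition: Cmin = C₀·(f + f²).
≈ 17.892 × (0.0787 + 0.0062) ≈ 17.892 × 0.0849 ≈ 1.519 mg/L.

1.5 mg/L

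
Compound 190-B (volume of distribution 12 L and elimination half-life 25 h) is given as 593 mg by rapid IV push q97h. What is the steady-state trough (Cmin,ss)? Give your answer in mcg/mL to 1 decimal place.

3.6 mcg/mL

Over one 97-h interval, 97/25 ≈ 3.88 half-lives elapse, leaving f ≈ 0.0679 of each dose.
Single-dose peak C₀ = D/Vd = 593/12 ≈ 49.417 mcg/mL.
Steady-state trough Cmin,ss = C₀·f/(1−f) ≈ 49.417 × 0.0679/0.9321 ≈ 3.600 mcg/mL.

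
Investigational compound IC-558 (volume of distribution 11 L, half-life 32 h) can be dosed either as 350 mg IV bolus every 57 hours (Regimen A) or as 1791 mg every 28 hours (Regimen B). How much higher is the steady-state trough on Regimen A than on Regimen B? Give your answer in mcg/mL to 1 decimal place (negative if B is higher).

Regimen A: f = (1/2)^(57/32) ≈ 0.2909; Cmin,ss = (350/11)·f/(1−f) ≈ 13.053 mcg/mL.
Regimen B: f = (1/2)^(28/32) ≈ 0.5453; Cmin,ss = (1791/11)·f/(1−f) ≈ 195.260 mcg/mL.
Difference ≈ 13.053 − 195.260 ≈ -182.207 mcg/mL.

-182.2 mcg/mL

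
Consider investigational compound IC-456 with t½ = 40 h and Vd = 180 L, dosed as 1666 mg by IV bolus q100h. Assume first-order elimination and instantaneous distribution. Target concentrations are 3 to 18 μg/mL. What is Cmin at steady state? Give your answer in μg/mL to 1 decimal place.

2.0 μg/mL

Over one 100-h interval, 100/40 ≈ 2.5 half-lives elapse, leaving f ≈ 0.1768 of each dose.
At steady state, accumulation factor R = 1/(1 − e^(−kτ)) ≈ 1.2148.
Single-dose peak C₀ = D/Vd = 1666/180 ≈ 9.256 μg/mL.
Cmax,ss = C₀/(1 − f) ≈ 9.256/0.8232 ≈ 11.244 μg/mL.
One interval later, Cmin,ss = Cmax,ss·e^(−kτ) ≈ 11.244 × 0.1768 ≈ 1.988 μg/mL.
Trough 2.0 μg/mL vs MEC 3 μg/mL: subtherapeutic.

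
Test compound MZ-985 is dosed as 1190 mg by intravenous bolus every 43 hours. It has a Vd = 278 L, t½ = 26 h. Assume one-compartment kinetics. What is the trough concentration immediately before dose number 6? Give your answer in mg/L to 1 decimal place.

2.0 mg/L

f = (1/2)^(τ/t½) = (1/2)^(43/26) ≈ 0.3178.
C₀ = D/Vd = 1190/278 ≈ 4.281 mg/L.
Before the 6th dose, 5 doses have been given. Superposition: Cmin = C₀·(f + f² + … + f^5).
≈ 4.281 × (0.3178 + 0.1010 + 0.0321 + 0.0102 + 0.0032) ≈ 4.281 × 0.4643 ≈ 1.988 mg/L.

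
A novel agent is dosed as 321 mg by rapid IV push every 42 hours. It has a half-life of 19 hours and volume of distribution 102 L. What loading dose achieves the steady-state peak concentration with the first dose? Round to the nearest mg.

f = (1/2)^(42/19) ≈ 0.216055; accumulation ratio R = 1/(1−f) ≈ 1.27560.
Loading dose to hit Cmax,ss on first dose: D_load = D_maint·R ≈ 321 × 1.27560 ≈ 409.47 mg.

409 mg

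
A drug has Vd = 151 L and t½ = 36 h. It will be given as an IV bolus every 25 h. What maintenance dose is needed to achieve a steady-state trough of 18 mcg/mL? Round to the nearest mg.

τ/t½ = 25/36 ≈ 0.69444, so f = (1/2)^(25/36) ≈ 0.617947.
Cmin,ss = (D/Vd)·f/(1−f), so D = Cmin,ss·Vd·(1−f)/f.
D = 18 × 151 × (1−f)/f ≈ 18 × 151 × 0.61826 ≈ 1680.43 mg.

1680 mg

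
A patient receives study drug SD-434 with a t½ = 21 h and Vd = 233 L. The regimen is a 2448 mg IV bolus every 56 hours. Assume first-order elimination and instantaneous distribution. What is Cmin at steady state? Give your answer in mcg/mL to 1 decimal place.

2.0 mcg/mL

k = ln2/t½ = ln2/21 ≈ 0.033007 h⁻¹; fraction remaining f = e^(−kτ) = e^(−0.033007×56) ≈ 0.1575.
Single-dose peak C₀ = D/Vd = 2448/233 ≈ 10.506 mcg/mL.
Steady-state trough Cmin,ss = C₀·f/(1−f) ≈ 10.506 × 0.1575/0.8425 ≈ 1.964 mcg/mL.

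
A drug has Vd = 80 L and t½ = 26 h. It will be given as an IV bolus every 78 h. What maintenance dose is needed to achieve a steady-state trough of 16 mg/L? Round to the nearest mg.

8960 mg

τ/t½ = 78/26 ≈ 3, so f = (1/2)^(78/26) ≈ 0.125000.
Cmin,ss = (D/Vd)·f/(1−f), so D = Cmin,ss·Vd·(1−f)/f.
D = 16 × 80 × (1−f)/f ≈ 16 × 80 × 7.00000 ≈ 8960.00 mg.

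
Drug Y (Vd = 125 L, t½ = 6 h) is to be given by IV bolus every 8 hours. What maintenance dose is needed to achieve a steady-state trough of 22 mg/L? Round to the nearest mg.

4180 mg

τ/t½ = 8/6 ≈ 1.3333, so f = (1/2)^(8/6) ≈ 0.396850.
Cmin,ss = (D/Vd)·f/(1−f), so D = Cmin,ss·Vd·(1−f)/f.
D = 22 × 125 × (1−f)/f ≈ 22 × 125 × 1.51984 ≈ 4179.56 mg.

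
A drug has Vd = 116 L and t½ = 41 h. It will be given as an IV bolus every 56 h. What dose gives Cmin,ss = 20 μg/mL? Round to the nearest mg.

τ/t½ = 56/41 ≈ 1.3659, so f = (1/2)^(56/41) ≈ 0.388005.
Cmin,ss = (D/Vd)·f/(1−f), so D = Cmin,ss·Vd·(1−f)/f.
D = 20 × 116 × (1−f)/f ≈ 20 × 116 × 1.57729 ≈ 3659.31 mg.

3659 mg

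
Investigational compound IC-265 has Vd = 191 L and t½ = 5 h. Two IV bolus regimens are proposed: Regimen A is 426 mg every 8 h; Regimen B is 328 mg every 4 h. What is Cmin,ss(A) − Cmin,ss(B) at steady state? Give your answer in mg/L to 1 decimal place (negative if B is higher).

Regimen A: f = (1/2)^(8/5) ≈ 0.3299; Cmin,ss = (426/191)·f/(1−f) ≈ 1.098 mg/L.
Regimen B: f = (1/2)^(4/5) ≈ 0.5743; Cmin,ss = (328/191)·f/(1−f) ≈ 2.317 mg/L.
Difference ≈ 1.098 − 2.317 ≈ -1.219 mg/L.

-1.2 mg/L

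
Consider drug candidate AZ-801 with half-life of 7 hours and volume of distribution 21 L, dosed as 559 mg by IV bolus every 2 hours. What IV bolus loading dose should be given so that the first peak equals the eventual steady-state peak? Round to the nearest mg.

3111 mg

f = (1/2)^(2/7) ≈ 0.820335; accumulation ratio R = 1/(1−f) ≈ 5.56591.
Loading dose to hit Cmax,ss on first dose: D_load = D_maint·R ≈ 559 × 5.56591 ≈ 3111.34 mg.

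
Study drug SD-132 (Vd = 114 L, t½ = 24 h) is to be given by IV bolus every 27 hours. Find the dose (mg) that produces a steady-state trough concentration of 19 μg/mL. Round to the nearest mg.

τ/t½ = 27/24 ≈ 1.125, so f = (1/2)^(27/24) ≈ 0.458502.
Cmin,ss = (D/Vd)·f/(1−f), so D = Cmin,ss·Vd·(1−f)/f.
D = 19 × 114 × (1−f)/f ≈ 19 × 114 × 1.18102 ≈ 2558.09 mg.

2558 mg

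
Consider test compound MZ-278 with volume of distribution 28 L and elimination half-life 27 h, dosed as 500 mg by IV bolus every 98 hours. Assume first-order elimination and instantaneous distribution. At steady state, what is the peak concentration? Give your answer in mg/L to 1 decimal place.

19.4 mg/L

Over one 98-h interval, 98/27 ≈ 3.6296 half-lives elapse, leaving f ≈ 0.0808 of each dose.
Accumulation ratio R = 1/(1 − f) ≈ 1/0.9192 ≈ 1.0879.
Single-dose peak C₀ = D/Vd = 500/28 ≈ 17.857 mg/L.
Steady-state peak Cmax,ss = C₀·R ≈ 17.857 × 1.0879 ≈ 19.427 mg/L.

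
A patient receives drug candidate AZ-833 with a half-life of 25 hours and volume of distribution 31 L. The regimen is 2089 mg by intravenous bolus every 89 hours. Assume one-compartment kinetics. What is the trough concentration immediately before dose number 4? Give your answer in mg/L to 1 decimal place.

f = (1/2)^(τ/t½) = (1/2)^(89/25) ≈ 0.0848.
C₀ = D/Vd = 2089/31 ≈ 67.387 mg/L.
Before the 4th dose, 3 doses have been given. Superposition: Cmin = C₀·(f + f² + … + f^3).
≈ 67.387 × (0.0848 + 0.0072 + 0.0006) ≈ 67.387 × 0.0926 ≈ 6.240 mg/L.

6.2 mg/L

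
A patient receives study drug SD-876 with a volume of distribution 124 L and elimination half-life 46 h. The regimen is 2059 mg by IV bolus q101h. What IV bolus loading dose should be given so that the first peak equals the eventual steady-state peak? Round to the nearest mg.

f = (1/2)^(101/46) ≈ 0.218295; accumulation ratio R = 1/(1−f) ≈ 1.27925.
Loading dose to hit Cmax,ss on first dose: D_load = D_maint·R ≈ 2059 × 1.27925 ≈ 2633.98 mg.

2634 mg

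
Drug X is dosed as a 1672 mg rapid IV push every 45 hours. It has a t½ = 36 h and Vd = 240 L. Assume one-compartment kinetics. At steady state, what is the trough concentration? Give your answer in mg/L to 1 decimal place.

k = ln2/t½ = ln2/36 ≈ 0.019254 h⁻¹; fraction remaining f = e^(−kτ) = e^(−0.019254×45) ≈ 0.4204.
At steady state, accumulation factor R = 1/(1 − e^(−kτ)) ≈ 1.7253.
Each bolus raises the concentration by D/Vd = 1672/240 ≈ 6.967 mg/L.
Steady-state peak Cmax,ss = C₀·R ≈ 6.967 × 1.7253 ≈ 12.020 mg/L.
Steady-state trough Cmin,ss = Cmax,ss·f ≈ 12.020 × 0.4204 ≈ 5.053 mg/L.

5.1 mg/L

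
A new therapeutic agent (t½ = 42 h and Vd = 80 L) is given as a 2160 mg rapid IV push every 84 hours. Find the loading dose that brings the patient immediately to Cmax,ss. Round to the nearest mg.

f = (1/2)^(84/42) ≈ 0.250000; accumulation ratio R = 1/(1−f) ≈ 1.33333.
Loading dose to hit Cmax,ss on first dose: D_load = D_maint·R ≈ 2160 × 1.33333 ≈ 2879.99 mg.

2880 mg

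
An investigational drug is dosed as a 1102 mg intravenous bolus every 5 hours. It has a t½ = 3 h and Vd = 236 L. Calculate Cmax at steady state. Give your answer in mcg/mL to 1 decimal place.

k = ln2/t½ = ln2/3 ≈ 0.231049 h⁻¹; fraction remaining f = e^(−kτ) = e^(−0.231049×5) ≈ 0.3150.
At steady state, accumulation factor R = 1/(1 − e^(−kτ)) ≈ 1.4599.
Single-dose peak C₀ = D/Vd = 1102/236 ≈ 4.669 mcg/mL.
Steady-state peak Cmax,ss = C₀·R ≈ 4.669 × 1.4599 ≈ 6.816 mcg/mL.

6.8 mcg/mL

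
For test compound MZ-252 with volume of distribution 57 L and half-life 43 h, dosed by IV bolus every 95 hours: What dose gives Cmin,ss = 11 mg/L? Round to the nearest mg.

τ/t½ = 95/43 ≈ 2.2093, so f = (1/2)^(95/43) ≈ 0.216239.
Cmin,ss = (D/Vd)·f/(1−f), so D = Cmin,ss·Vd·(1−f)/f.
D = 11 × 57 × (1−f)/f ≈ 11 × 57 × 3.62451 ≈ 2272.57 mg.

2273 mg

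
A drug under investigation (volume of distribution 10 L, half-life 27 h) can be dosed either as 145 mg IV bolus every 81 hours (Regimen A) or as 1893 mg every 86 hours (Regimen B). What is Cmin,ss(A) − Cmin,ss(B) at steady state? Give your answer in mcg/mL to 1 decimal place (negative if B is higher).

-21.3 mcg/mL

Regimen A: f = (1/2)^(81/27) ≈ 0.1250; Cmin,ss = (145/10)·f/(1−f) ≈ 2.071 mcg/mL.
Regimen B: f = (1/2)^(86/27) ≈ 0.1099; Cmin,ss = (1893/10)·f/(1−f) ≈ 23.373 mcg/mL.
Difference ≈ 2.071 − 23.373 ≈ -21.302 mcg/mL.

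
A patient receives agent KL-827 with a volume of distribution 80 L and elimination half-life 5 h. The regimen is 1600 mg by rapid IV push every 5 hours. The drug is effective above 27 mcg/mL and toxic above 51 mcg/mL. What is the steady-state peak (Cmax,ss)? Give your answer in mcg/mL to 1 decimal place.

40.0 mcg/mL

The dosing interval is 1 half-life, so f = 2^(−1) = 0.5.
Accumulation ratio R = 1/(1 − f) = 1/0.5 = 2/1.
Single-dose peak C₀ = D/Vd = 1600/80 = 20 mcg/mL.
Steady-state peak Cmax,ss = C₀·R = 20 × 2/1 ≈ 40.000 mcg/mL.
Peak 40.0 mcg/mL vs MTC 51 mcg/mL: below toxic threshold.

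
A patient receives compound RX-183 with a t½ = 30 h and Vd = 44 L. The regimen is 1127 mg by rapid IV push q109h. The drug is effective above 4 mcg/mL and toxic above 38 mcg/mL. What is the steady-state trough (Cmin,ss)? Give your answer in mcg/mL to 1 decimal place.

2.2 mcg/mL

Over one 109-h interval, 109/30 ≈ 3.6333 half-lives elapse, leaving f ≈ 0.0806 of each dose.
Each bolus raises the concentration by D/Vd = 1127/44 ≈ 25.614 mcg/mL.
Steady-state trough Cmin,ss = C₀·f/(1−f) ≈ 25.614 × 0.0806/0.9194 ≈ 2.245 mcg/mL.
Trough 2.2 mcg/mL vs MEC 4 mcg/mL: subtherapeutic.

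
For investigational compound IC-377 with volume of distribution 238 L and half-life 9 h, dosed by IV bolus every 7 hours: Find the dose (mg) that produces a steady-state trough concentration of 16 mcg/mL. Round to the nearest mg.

τ/t½ = 7/9 ≈ 0.77778, so f = (1/2)^(7/9) ≈ 0.583265.
Cmin,ss = (D/Vd)·f/(1−f), so D = Cmin,ss·Vd·(1−f)/f.
D = 16 × 238 × (1−f)/f ≈ 16 × 238 × 0.71449 ≈ 2720.78 mg.

2721 mg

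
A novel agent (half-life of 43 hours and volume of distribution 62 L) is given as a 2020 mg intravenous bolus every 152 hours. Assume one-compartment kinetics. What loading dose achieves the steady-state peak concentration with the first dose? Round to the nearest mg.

f = (1/2)^(152/43) ≈ 0.086277; accumulation ratio R = 1/(1−f) ≈ 1.09442.
Loading dose to hit Cmax,ss on first dose: D_load = D_maint·R ≈ 2020 × 1.09442 ≈ 2210.73 mg.

2211 mg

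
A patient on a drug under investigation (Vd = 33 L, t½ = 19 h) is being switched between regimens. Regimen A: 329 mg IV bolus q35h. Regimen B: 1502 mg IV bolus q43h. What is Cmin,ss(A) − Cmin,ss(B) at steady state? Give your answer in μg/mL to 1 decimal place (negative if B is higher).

-8.1 μg/mL

Regimen A: f = (1/2)^(35/19) ≈ 0.2789; Cmin,ss = (329/33)·f/(1−f) ≈ 3.856 μg/mL.
Regimen B: f = (1/2)^(43/19) ≈ 0.2083; Cmin,ss = (1502/33)·f/(1−f) ≈ 11.975 μg/mL.
Difference ≈ 3.856 − 11.975 ≈ -8.119 μg/mL.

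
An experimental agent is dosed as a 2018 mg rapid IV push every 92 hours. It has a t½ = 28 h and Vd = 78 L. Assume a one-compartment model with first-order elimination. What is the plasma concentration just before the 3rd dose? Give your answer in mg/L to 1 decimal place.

f = (1/2)^(τ/t½) = (1/2)^(92/28) ≈ 0.1025.
C₀ = D/Vd = 2018/78 ≈ 25.872 mg/L.
Before the 3rd dose, 2 doses have been given. Superposition: Cmin = C₀·(f + f²).
≈ 25.872 × (0.1025 + 0.0105) ≈ 25.872 × 0.1130 ≈ 2.924 mg/L.

2.9 mg/L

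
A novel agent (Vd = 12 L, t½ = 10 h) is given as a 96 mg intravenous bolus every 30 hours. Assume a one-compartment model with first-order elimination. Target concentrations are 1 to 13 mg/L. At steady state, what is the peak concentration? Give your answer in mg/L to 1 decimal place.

The dosing interval is 3 half-lives, so f = 2^(−3) = 0.125.
Accumulation ratio R = 1/(1 − f) = 1/0.875 = 8/7.
Single-dose peak C₀ = D/Vd = 96/12 = 8 mg/L.
Steady-state peak Cmax,ss = C₀·R = 8 × 8/7 ≈ 9.143 mg/L.
Peak 9.1 mg/L vs MTC 13 mg/L: below toxic threshold.

9.1 mg/L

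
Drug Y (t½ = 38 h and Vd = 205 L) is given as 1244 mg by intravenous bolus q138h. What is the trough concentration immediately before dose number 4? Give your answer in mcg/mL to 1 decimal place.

f = (1/2)^(τ/t½) = (1/2)^(138/38) ≈ 0.0807.
C₀ = D/Vd = 1244/205 ≈ 6.068 mcg/mL.
Before the 4th dose, 3 doses have been given. Superposition: Cmin = C₀·(f + f² + … + f^3).
≈ 6.068 × (0.0807 + 0.0065 + 0.0005) ≈ 6.068 × 0.0877 ≈ 0.532 mcg/mL.

0.5 mcg/mL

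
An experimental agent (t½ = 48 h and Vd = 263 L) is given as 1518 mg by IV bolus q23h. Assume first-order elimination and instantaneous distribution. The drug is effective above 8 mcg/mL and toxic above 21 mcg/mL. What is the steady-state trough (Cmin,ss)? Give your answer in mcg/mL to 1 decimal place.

k = ln2/t½ = ln2/48 ≈ 0.014441 h⁻¹; fraction remaining f = e^(−kτ) = e^(−0.014441×23) ≈ 0.7174.
At steady state, accumulation factor R = 1/(1 − e^(−kτ)) ≈ 3.5386.
Each bolus raises the concentration by D/Vd = 1518/263 ≈ 5.772 mcg/mL.
Cmax,ss = C₀/(1 − f) ≈ 5.772/0.2826 ≈ 20.425 mcg/mL.
One interval later, Cmin,ss = Cmax,ss·e^(−kτ) ≈ 20.425 × 0.7174 ≈ 14.653 mcg/mL.
Trough 14.7 mcg/mL vs MEC 8 mcg/mL: adequate.

14.7 mcg/mL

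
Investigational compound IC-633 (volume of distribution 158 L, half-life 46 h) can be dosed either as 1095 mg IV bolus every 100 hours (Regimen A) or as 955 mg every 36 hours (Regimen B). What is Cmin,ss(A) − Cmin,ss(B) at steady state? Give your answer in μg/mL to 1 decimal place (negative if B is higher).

Regimen A: f = (1/2)^(100/46) ≈ 0.2216; Cmin,ss = (1095/158)·f/(1−f) ≈ 1.973 μg/mL.
Regimen B: f = (1/2)^(36/46) ≈ 0.5813; Cmin,ss = (955/158)·f/(1−f) ≈ 8.392 μg/mL.
Difference ≈ 1.973 − 8.392 ≈ -6.419 μg/mL.

-6.4 μg/mL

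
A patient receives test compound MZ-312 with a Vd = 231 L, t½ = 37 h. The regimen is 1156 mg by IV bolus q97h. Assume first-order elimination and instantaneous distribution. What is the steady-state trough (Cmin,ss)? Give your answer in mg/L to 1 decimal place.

1.0 mg/L

Over one 97-h interval, 97/37 ≈ 2.6216 half-lives elapse, leaving f ≈ 0.1625 of each dose.
At steady state, accumulation factor R = 1/(1 − e^(−kτ)) ≈ 1.1940.
Each bolus raises the concentration by D/Vd = 1156/231 ≈ 5.004 mg/L.
Cmax,ss = C₀/(1 − f) ≈ 5.004/0.8375 ≈ 5.975 mg/L.
One interval later, Cmin,ss = Cmax,ss·e^(−kτ) ≈ 5.975 × 0.1625 ≈ 0.971 mg/L.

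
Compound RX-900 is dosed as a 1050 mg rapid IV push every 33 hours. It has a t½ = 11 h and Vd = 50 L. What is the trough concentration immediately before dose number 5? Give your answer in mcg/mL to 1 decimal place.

f = (1/2)^(τ/t½) = (1/2)^(33/11) ≈ 0.1250.
C₀ = D/Vd = 1050/50 ≈ 21.000 mcg/mL.
Before the 5th dose, 4 doses have been given. Superposition: Cmin = C₀·(f + f² + … + f^4).
≈ 21.000 × (0.1250 + 0.0156 + 0.0020 + 0.0002) ≈ 21.000 × 0.1428 ≈ 2.999 mcg/mL.

3.0 mcg/mL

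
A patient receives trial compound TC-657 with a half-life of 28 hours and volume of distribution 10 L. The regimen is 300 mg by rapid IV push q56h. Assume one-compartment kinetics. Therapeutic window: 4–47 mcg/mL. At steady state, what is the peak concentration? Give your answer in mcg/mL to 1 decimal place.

40.0 mcg/mL

The dosing interval is 2 half-lives, so f = 2^(−2) = 0.25.
Accumulation ratio R = 1/(1 − f) = 1/0.75 = 4/3.
Single-dose peak C₀ = D/Vd = 300/10 = 30 mcg/mL.
Steady-state peak Cmax,ss = C₀·R = 30 × 4/3 ≈ 40.000 mcg/mL.
Peak 40.0 mcg/mL vs MTC 47 mcg/mL: below toxic threshold.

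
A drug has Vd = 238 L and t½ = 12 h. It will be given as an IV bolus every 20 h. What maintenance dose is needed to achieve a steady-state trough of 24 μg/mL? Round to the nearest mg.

τ/t½ = 20/12 ≈ 1.6667, so f = (1/2)^(20/12) ≈ 0.314980.
Cmin,ss = (D/Vd)·f/(1−f), so D = Cmin,ss·Vd·(1−f)/f.
D = 24 × 238 × (1−f)/f ≈ 24 × 238 × 2.17480 ≈ 12422.46 mg.

12422 mg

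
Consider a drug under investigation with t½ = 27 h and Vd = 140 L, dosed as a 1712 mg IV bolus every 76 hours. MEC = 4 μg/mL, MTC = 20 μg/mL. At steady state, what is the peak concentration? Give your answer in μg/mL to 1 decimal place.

14.3 μg/mL

τ/t½ = 76/27 ≈ 2.8148, so fraction remaining f = (1/2)^(76/27) ≈ 0.1421.
At steady state, accumulation factor R = 1/(1 − e^(−kτ)) ≈ 1.1656.
Each bolus raises the concentration by D/Vd = 1712/140 ≈ 12.229 μg/mL.
Cmax,ss = C₀/(1 − f) ≈ 12.229/0.8579 ≈ 14.255 μg/mL.
Peak 14.3 μg/mL vs MTC 20 μg/mL: below toxic threshold.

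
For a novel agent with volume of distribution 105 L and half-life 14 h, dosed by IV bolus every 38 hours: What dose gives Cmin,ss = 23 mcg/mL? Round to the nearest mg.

τ/t½ = 38/14 ≈ 2.7143, so f = (1/2)^(38/14) ≈ 0.152377.
Cmin,ss = (D/Vd)·f/(1−f), so D = Cmin,ss·Vd·(1−f)/f.
D = 23 × 105 × (1−f)/f ≈ 23 × 105 × 5.56267 ≈ 13433.85 mg.

13434 mg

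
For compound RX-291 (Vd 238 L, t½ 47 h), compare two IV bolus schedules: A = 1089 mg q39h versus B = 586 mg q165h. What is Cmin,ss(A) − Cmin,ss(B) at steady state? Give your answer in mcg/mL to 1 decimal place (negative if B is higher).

5.6 mcg/mL

Regimen A: f = (1/2)^(39/47) ≈ 0.5626; Cmin,ss = (1089/238)·f/(1−f) ≈ 5.885 mcg/mL.
Regimen B: f = (1/2)^(165/47) ≈ 0.0877; Cmin,ss = (586/238)·f/(1−f) ≈ 0.237 mcg/mL.
Difference ≈ 5.885 − 0.237 ≈ 5.648 mcg/mL.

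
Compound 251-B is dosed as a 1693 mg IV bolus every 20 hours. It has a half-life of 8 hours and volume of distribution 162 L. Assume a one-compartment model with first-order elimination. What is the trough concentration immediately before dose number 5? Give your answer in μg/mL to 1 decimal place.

2.2 μg/mL

f = (1/2)^(τ/t½) = (1/2)^(20/8) ≈ 0.1768.
C₀ = D/Vd = 1693/162 ≈ 10.451 μg/mL.
Before the 5th dose, 4 doses have been given. Superposition: Cmin = C₀·(f + f² + … + f^4).
≈ 10.451 × (0.1768 + 0.0313 + 0.0055 + 0.0010) ≈ 10.451 × 0.2146 ≈ 2.243 μg/mL.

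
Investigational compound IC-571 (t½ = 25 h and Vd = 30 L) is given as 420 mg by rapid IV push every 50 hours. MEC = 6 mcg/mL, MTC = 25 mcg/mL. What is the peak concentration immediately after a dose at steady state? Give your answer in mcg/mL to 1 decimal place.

18.7 mcg/mL

τ = 50 h = 2 half-lives, so f = (1/2)^2 = 0.25.
At steady state, R = 1/(1 − 0.25) = 4/3.
Single-dose peak C₀ = D/Vd = 420/30 = 14 mcg/mL.
Steady-state peak Cmax,ss = C₀·R = 14 × 4/3 ≈ 18.667 mcg/mL.
Peak 18.7 mcg/mL vs MTC 25 mcg/mL: below toxic threshold.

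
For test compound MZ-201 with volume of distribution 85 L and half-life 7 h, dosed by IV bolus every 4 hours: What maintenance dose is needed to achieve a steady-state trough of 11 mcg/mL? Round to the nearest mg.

454 mg

τ/t½ = 4/7 ≈ 0.57143, so f = (1/2)^(4/7) ≈ 0.672950.
Cmin,ss = (D/Vd)·f/(1−f), so D = Cmin,ss·Vd·(1−f)/f.
D = 11 × 85 × (1−f)/f ≈ 11 × 85 × 0.48599 ≈ 454.40 mg.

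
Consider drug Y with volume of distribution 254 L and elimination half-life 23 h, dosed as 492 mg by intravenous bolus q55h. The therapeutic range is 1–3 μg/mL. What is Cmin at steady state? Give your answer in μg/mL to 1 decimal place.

0.5 μg/mL

k = ln2/t½ = ln2/23 ≈ 0.030137 h⁻¹; fraction remaining f = e^(−kτ) = e^(−0.030137×55) ≈ 0.1906.
At steady state, accumulation factor R = 1/(1 − e^(−kτ)) ≈ 1.2355.
Single-dose peak C₀ = D/Vd = 492/254 ≈ 1.937 μg/mL.
Cmax,ss = C₀/(1 − f) ≈ 1.937/0.8094 ≈ 2.393 μg/mL.
One interval later, Cmin,ss = Cmax,ss·e^(−kτ) ≈ 2.393 × 0.1906 ≈ 0.456 μg/mL.
Trough 0.5 μg/mL vs MEC 1 μg/mL: subtherapeutic.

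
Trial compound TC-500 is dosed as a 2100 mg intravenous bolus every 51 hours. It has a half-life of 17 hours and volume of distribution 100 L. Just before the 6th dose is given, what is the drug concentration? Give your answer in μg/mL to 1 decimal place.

3.0 μg/mL

f = (1/2)^(τ/t½) = (1/2)^(51/17) ≈ 0.1250.
C₀ = D/Vd = 2100/100 ≈ 21.000 μg/mL.
Before the 6th dose, 5 doses have been given. Superposition: Cmin = C₀·(f + f² + … + f^5).
≈ 21.000 × (0.1250 + 0.0156 + 0.0020 + 0.0002 + 0.0000) ≈ 21.000 × 0.1428 ≈ 2.999 μg/mL.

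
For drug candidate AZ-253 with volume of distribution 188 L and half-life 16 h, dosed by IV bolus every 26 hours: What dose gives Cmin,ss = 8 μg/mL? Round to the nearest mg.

3135 mg

τ/t½ = 26/16 ≈ 1.625, so f = (1/2)^(26/16) ≈ 0.324210.
Cmin,ss = (D/Vd)·f/(1−f), so D = Cmin,ss·Vd·(1−f)/f.
D = 8 × 188 × (1−f)/f ≈ 8 × 188 × 2.08442 ≈ 3134.97 mg.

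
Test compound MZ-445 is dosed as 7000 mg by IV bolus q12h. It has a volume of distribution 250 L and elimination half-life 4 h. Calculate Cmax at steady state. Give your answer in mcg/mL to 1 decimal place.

32.0 mcg/mL

The dosing interval is 3 half-lives, so f = 2^(−3) = 0.125.
Accumulation ratio R = 1/(1 − f) = 1/0.875 = 8/7.
Single-dose peak C₀ = D/Vd = 7000/250 = 28 mcg/mL.
Steady-state peak Cmax,ss = C₀·R = 28 × 8/7 ≈ 32.000 mcg/mL.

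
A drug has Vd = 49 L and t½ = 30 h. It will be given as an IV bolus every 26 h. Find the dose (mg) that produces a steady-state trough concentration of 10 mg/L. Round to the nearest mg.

τ/t½ = 26/30 ≈ 0.86667, so f = (1/2)^(26/30) ≈ 0.548412.
Cmin,ss = (D/Vd)·f/(1−f), so D = Cmin,ss·Vd·(1−f)/f.
D = 10 × 49 × (1−f)/f ≈ 10 × 49 × 0.82345 ≈ 403.49 mg.

403 mg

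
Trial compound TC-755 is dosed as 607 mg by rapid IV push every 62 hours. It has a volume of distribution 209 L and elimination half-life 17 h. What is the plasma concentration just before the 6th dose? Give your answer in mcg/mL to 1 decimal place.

f = (1/2)^(τ/t½) = (1/2)^(62/17) ≈ 0.0798.
C₀ = D/Vd = 607/209 ≈ 2.904 mcg/mL.
Before the 6th dose, 5 doses have been given. Superposition: Cmin = C₀·(f + f² + … + f^5).
≈ 2.904 × (0.0798 + 0.0064 + 0.0005 + 0.0000 + 0.0000) ≈ 2.904 × 0.0867 ≈ 0.252 mcg/mL.

0.3 mcg/mL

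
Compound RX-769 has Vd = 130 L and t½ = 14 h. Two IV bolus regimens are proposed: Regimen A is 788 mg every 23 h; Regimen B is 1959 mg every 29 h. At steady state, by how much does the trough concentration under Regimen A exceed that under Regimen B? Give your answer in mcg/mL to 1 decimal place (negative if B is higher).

-1.8 mcg/mL

Regimen A: f = (1/2)^(23/14) ≈ 0.3202; Cmin,ss = (788/130)·f/(1−f) ≈ 2.855 mcg/mL.
Regimen B: f = (1/2)^(29/14) ≈ 0.2379; Cmin,ss = (1959/130)·f/(1−f) ≈ 4.704 mcg/mL.
Difference ≈ 2.855 − 4.704 ≈ -1.849 mcg/mL.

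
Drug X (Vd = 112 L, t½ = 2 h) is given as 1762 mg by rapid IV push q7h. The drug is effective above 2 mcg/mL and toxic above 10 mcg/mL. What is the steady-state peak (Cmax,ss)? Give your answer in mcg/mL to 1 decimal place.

k = ln2/t½ = ln2/2 ≈ 0.346574 h⁻¹; fraction remaining f = e^(−kτ) = e^(−0.346574×7) ≈ 0.0884.
Accumulation ratio R = 1/(1 − f) ≈ 1/0.9116 ≈ 1.0970.
Single-dose peak C₀ = D/Vd = 1762/112 ≈ 15.732 mcg/mL.
Cmax,ss = C₀/(1 − f) ≈ 15.732/0.9116 ≈ 17.258 mcg/mL.
Peak 17.3 mcg/mL vs MTC 10 mcg/mL: exceeds toxic threshold.

17.3 mcg/mL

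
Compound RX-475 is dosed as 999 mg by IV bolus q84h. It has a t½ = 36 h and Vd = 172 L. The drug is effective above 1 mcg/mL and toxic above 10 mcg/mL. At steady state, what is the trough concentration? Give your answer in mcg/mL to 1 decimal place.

τ/t½ = 84/36 ≈ 2.3333, so fraction remaining f = (1/2)^(84/36) ≈ 0.1984.
Each bolus raises the concentration by D/Vd = 999/172 ≈ 5.808 mcg/mL.
Steady-state trough Cmin,ss = C₀·f/(1−f) ≈ 5.808 × 0.1984/0.8016 ≈ 1.438 mcg/mL.
Trough 1.4 mcg/mL vs MEC 1 mcg/mL: adequate.

1.4 mcg/mL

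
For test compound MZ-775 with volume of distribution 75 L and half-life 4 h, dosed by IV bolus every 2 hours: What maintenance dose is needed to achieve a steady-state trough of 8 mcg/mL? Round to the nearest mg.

τ/t½ = 2/4 ≈ 0.5, so f = (1/2)^(2/4) ≈ 0.707107.
Cmin,ss = (D/Vd)·f/(1−f), so D = Cmin,ss·Vd·(1−f)/f.
D = 8 × 75 × (1−f)/f ≈ 8 × 75 × 0.41421 ≈ 248.53 mg.

249 mg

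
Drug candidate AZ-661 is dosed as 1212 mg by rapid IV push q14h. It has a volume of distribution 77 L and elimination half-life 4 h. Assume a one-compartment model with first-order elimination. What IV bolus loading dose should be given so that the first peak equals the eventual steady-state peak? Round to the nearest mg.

1330 mg

f = (1/2)^(14/4) ≈ 0.088388; accumulation ratio R = 1/(1−f) ≈ 1.09696.
Loading dose to hit Cmax,ss on first dose: D_load = D_maint·R ≈ 1212 × 1.09696 ≈ 1329.52 mg.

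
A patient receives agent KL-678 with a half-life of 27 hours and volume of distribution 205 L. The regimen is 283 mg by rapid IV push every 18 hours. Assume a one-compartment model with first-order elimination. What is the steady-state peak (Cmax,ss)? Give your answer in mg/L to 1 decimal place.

τ/t½ = 18/27 ≈ 0.66667, so fraction remaining f = (1/2)^(18/27) ≈ 0.6300.
Accumulation ratio R = 1/(1 − f) ≈ 1/0.3700 ≈ 2.7027.
Each bolus raises the concentration by D/Vd = 283/205 ≈ 1.380 mg/L.
Steady-state peak Cmax,ss = C₀·R ≈ 1.380 × 2.7027 ≈ 3.730 mg/L.

3.7 mg/L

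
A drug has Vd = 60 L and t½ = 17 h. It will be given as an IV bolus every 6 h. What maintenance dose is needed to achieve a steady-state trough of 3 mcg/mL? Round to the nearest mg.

τ/t½ = 6/17 ≈ 0.35294, so f = (1/2)^(6/17) ≈ 0.782986.
Cmin,ss = (D/Vd)·f/(1−f), so D = Cmin,ss·Vd·(1−f)/f.
D = 3 × 60 × (1−f)/f ≈ 3 × 60 × 0.27716 ≈ 49.89 mg.

50 mg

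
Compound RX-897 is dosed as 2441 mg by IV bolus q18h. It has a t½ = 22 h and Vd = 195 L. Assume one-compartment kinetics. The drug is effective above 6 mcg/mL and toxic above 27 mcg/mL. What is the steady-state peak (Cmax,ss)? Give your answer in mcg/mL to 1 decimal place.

Over one 18-h interval, 18/22 ≈ 0.81818 half-lives elapse, leaving f ≈ 0.5672 of each dose.
Accumulation ratio R = 1/(1 − f) ≈ 1/0.4328 ≈ 2.3105.
Single-dose peak C₀ = D/Vd = 2441/195 ≈ 12.518 mcg/mL.
Steady-state peak Cmax,ss = C₀·R ≈ 12.518 × 2.3105 ≈ 28.923 mcg/mL.
Peak 28.9 mcg/mL vs MTC 27 mcg/mL: exceeds toxic threshold.

28.9 mcg/mL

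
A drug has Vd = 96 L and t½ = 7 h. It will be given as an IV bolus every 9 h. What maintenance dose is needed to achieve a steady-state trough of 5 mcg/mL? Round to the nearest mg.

τ/t½ = 9/7 ≈ 1.2857, so f = (1/2)^(9/7) ≈ 0.410168.
Cmin,ss = (D/Vd)·f/(1−f), so D = Cmin,ss·Vd·(1−f)/f.
D = 5 × 96 × (1−f)/f ≈ 5 × 96 × 1.43803 ≈ 690.25 mg.

690 mg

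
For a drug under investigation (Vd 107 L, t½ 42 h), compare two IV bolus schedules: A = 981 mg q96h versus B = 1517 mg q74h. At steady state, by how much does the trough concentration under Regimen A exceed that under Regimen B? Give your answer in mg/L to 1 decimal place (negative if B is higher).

Regimen A: f = (1/2)^(96/42) ≈ 0.2051; Cmin,ss = (981/107)·f/(1−f) ≈ 2.366 mg/L.
Regimen B: f = (1/2)^(74/42) ≈ 0.2949; Cmin,ss = (1517/107)·f/(1−f) ≈ 5.930 mg/L.
Difference ≈ 2.366 − 5.930 ≈ -3.564 mg/L.

-3.6 mg/L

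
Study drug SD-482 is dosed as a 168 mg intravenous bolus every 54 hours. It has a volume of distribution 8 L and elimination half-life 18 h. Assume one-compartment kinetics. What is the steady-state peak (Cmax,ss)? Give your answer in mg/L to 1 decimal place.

τ = 54 h = 3 half-lives, so f = (1/2)^3 = 0.125.
At steady state, R = 1/(1 − 0.125) = 8/7.
Single-dose peak C₀ = D/Vd = 168/8 = 21 mg/L.
Steady-state peak Cmax,ss = C₀·R = 21 × 8/7 ≈ 24.000 mg/L.

24.0 mg/L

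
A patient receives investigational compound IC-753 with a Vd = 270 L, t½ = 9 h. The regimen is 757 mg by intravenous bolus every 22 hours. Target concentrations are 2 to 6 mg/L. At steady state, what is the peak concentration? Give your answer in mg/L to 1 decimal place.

k = ln2/t½ = ln2/9 ≈ 0.077016 h⁻¹; fraction remaining f = e^(−kτ) = e^(−0.077016×22) ≈ 0.1837.
Accumulation ratio R = 1/(1 − f) ≈ 1/0.8163 ≈ 1.2250.
Single-dose peak C₀ = D/Vd = 757/270 ≈ 2.804 mg/L.
Steady-state peak Cmax,ss = C₀·R ≈ 2.804 × 1.2250 ≈ 3.435 mg/L.
Peak 3.4 mg/L vs MTC 6 mg/L: below toxic threshold.

3.4 mg/L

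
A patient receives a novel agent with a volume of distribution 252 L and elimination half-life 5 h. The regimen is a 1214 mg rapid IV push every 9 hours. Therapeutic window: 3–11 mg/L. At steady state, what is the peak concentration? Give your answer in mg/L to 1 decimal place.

k = ln2/t½ = ln2/5 ≈ 0.138629 h⁻¹; fraction remaining f = e^(−kτ) = e^(−0.138629×9) ≈ 0.2872.
Accumulation ratio R = 1/(1 − f) ≈ 1/0.7128 ≈ 1.4029.
Each bolus raises the concentration by D/Vd = 1214/252 ≈ 4.817 mg/L.
Cmax,ss = C₀/(1 − f) ≈ 4.817/0.7128 ≈ 6.758 mg/L.
Peak 6.8 mg/L vs MTC 11 mg/L: below toxic threshold.

6.8 mg/L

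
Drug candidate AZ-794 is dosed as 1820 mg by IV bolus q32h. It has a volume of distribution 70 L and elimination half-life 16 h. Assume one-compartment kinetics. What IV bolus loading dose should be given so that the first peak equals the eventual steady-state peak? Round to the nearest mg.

2427 mg

f = (1/2)^(32/16) ≈ 0.250000; accumulation ratio R = 1/(1−f) ≈ 1.33333.
Loading dose to hit Cmax,ss on first dose: D_load = D_maint·R ≈ 1820 × 1.33333 ≈ 2426.66 mg.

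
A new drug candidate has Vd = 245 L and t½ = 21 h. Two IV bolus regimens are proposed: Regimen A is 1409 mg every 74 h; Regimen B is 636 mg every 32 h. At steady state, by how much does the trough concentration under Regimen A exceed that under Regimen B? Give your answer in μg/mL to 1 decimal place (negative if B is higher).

-0.8 μg/mL

Regimen A: f = (1/2)^(74/21) ≈ 0.0869; Cmin,ss = (1409/245)·f/(1−f) ≈ 0.547 μg/mL.
Regimen B: f = (1/2)^(32/21) ≈ 0.3478; Cmin,ss = (636/245)·f/(1−f) ≈ 1.384 μg/mL.
Difference ≈ 0.547 − 1.384 ≈ -0.837 μg/mL.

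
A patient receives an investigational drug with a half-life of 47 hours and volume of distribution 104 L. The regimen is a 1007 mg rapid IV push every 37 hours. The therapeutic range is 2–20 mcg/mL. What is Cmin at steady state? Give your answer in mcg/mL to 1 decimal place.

Over one 37-h interval, 37/47 ≈ 0.78723 half-lives elapse, leaving f ≈ 0.5795 of each dose.
At steady state, accumulation factor R = 1/(1 − e^(−kτ)) ≈ 2.3781.
Single-dose peak C₀ = D/Vd = 1007/104 ≈ 9.683 mcg/mL.
Cmax,ss = C₀/(1 − f) ≈ 9.683/0.4205 ≈ 23.027 mcg/mL.
One interval later, Cmin,ss = Cmax,ss·e^(−kτ) ≈ 23.027 × 0.5795 ≈ 13.344 mcg/mL.
Trough 13.3 mcg/mL vs MEC 2 mcg/mL: adequate.

13.3 mcg/mL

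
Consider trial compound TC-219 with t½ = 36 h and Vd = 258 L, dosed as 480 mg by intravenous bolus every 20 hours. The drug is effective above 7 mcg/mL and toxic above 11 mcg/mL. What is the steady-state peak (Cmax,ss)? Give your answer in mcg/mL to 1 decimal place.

Over one 20-h interval, 20/36 ≈ 0.55556 half-lives elapse, leaving f ≈ 0.6804 of each dose.
At steady state, accumulation factor R = 1/(1 − e^(−kτ)) ≈ 3.1289.
Single-dose peak C₀ = D/Vd = 480/258 ≈ 1.860 mcg/mL.
Steady-state peak Cmax,ss = C₀·R ≈ 1.860 × 3.1289 ≈ 5.820 mcg/mL.
Peak 5.8 mcg/mL vs MTC 11 mcg/mL: below toxic threshold.

5.8 mcg/mL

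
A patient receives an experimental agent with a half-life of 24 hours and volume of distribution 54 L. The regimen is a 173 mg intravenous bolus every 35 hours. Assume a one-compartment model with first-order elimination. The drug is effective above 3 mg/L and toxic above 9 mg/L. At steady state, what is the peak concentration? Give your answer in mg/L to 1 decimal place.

k = ln2/t½ = ln2/24 ≈ 0.028881 h⁻¹; fraction remaining f = e^(−kτ) = e^(−0.028881×35) ≈ 0.3639.
At steady state, accumulation factor R = 1/(1 − e^(−kτ)) ≈ 1.5721.
Single-dose peak C₀ = D/Vd = 173/54 ≈ 3.204 mg/L.
Cmax,ss = C₀/(1 − f) ≈ 3.204/0.6361 ≈ 5.037 mg/L.
Peak 5.0 mg/L vs MTC 9 mg/L: below toxic threshold.

5.0 mg/L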